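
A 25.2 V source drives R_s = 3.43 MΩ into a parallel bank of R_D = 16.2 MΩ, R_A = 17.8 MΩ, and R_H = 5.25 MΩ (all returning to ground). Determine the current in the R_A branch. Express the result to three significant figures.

I ≈ 0.688 µA

Combine the parallel branches: R_p = (1/16.2 + 1/17.8 + 1/5.25)⁻¹ = 3.243 MΩ.
V_A = 25.2 × 3.243/6.673 = 12.25 V.
I(R_A) = V_A / R_A = 12.25/17.8 = 0.6880 µA.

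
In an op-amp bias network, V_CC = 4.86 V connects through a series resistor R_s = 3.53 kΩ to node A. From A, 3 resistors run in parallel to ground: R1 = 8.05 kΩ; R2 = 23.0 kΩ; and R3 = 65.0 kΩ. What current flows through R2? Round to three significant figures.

Equivalent of the parallel group: R_p = 5.462 kΩ.
Node voltage V_A = V_CC · R_p/(R_s + R_p) = 4.86 × 0.6074 = 2.952 V.
I(R2) = V_A / R2 = 2.952/23.0 = 0.1284 mA.
(Check via current divider: I_total = 0.5405 mA; share G_k/ΣG = 0.2375 → same result.)

I ≈ 0.128 mA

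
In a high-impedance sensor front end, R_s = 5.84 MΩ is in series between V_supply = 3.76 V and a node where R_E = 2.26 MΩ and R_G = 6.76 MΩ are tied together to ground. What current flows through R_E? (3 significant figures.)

I ≈ 0.374 µA

Equivalent of the parallel group: R_p = 1.694 MΩ.
Node voltage V_A = V_supply · R_p/(R_s + R_p) = 3.76 × 0.2248 = 0.8453 V.
Branch current I = V_A/R_E = 0.8453/2.26 = 0.3740 µA.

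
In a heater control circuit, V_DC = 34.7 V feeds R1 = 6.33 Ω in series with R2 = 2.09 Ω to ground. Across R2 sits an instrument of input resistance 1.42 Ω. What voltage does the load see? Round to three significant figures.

V_out ≈ 4.09 V

First combine the lower leg with the load: R2 ‖ R_L = 0.8455 Ω.
Now apply the divider: V_out = 34.7 × 0.1178 = 4.089 V.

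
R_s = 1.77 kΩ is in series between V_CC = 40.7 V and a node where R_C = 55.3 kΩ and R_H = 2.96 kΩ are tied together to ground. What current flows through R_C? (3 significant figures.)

Parallel bank: R_p = 1/(1/55.3 + 1/2.96) = 2.810 kΩ.
V_A by voltage divider: V_A = 40.7 × 2.810/(1.77 + 2.810) = 24.97 V.
Branch current I = V_A/R_C = 24.97/55.3 = 0.4515 mA.
(Equivalently: I_total = 8.887 mA, then current-divider fraction G_k/ΣG = 0.05081.)

I ≈ 0.452 mA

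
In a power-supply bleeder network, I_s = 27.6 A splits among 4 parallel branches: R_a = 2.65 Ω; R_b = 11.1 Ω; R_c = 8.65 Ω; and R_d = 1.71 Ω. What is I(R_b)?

Conductances: ΣG = 1/2.65 + 1/11.1 + 1/8.65 + 1/1.71 = 1.168 (1/Ω).
Current divider: I(R_b) = I_s · G_k/ΣG = 27.6 × (0.09009/1.168) = 27.6 × 0.07714 = 2.129 A.

I ≈ 2.13 A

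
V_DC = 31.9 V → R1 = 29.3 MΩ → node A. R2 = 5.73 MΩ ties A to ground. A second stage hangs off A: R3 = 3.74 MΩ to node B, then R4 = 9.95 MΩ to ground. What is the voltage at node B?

Looking into the second stage from A: R3 + R4 = 13.69 MΩ appears in parallel with R2.
Effective lower resistance at A: R2 ‖ 13.69 = 4.039 MΩ.
V_A = 31.9 × 4.039/(29.3 + 4.039) = 3.865 V.
V_B = V_A × 0.7268 = 2.809 V.

V_B ≈ 2.81 V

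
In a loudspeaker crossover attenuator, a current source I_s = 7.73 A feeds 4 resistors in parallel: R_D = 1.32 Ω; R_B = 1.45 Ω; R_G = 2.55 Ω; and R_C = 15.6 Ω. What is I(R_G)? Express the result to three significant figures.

I ≈ 1.59 A

ΣG = 1/1.32 + 1/1.45 + 1/2.55 + 1/15.6 = 1.903.
By the current-divider rule, I = I_s · G_k/ΣG = 7.73 × 0.2060 = 1.593 A.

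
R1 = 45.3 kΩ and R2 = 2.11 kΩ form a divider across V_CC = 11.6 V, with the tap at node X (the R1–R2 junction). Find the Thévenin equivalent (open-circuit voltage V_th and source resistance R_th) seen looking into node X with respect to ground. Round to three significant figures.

V_th is the unloaded tap voltage: V_CC · R2/(R1+R2) = 11.6 × 0.04451 = 0.5163 V.
With V_CC suppressed (replaced by a short), R_th = R1 ‖ R2 = (45.30 × 2.11)/(45.30 + 2.11) = 2.016 kΩ.

V_th ≈ 0.516 V, R_th ≈ 2.02 kΩ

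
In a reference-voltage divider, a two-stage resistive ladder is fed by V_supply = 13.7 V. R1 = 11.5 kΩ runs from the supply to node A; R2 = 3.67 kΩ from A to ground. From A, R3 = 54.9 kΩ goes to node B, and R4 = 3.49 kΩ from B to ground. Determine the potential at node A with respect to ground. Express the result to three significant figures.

V_A ≈ 3.16 V

The second stage (R3 + R4 = 58.39 kΩ) loads node A in parallel with R2.
R2 ‖ (R3+R4) = 3.453 kΩ.
V_A = 13.7 × 3.453/(11.5 + 3.453) = 3.164 V.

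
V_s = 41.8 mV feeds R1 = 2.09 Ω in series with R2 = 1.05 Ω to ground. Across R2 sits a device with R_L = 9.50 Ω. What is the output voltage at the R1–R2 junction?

V_out ≈ 13.0 mV

R2 ‖ R_L = (1.05 × 9.50)/(1.05 + 9.50) = 0.9455 Ω.
Voltage divider with the loaded lower leg: V_out = 41.8 × 0.9455/(2.09 + 0.9455) = 41.8 × 0.3115 = 13.02 mV.
(Unloaded it would be 14.0 mV; the load pulls it down.)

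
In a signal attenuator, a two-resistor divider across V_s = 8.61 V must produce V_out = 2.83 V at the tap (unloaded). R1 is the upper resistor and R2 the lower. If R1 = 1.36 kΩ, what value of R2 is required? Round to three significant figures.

R2 ≈ 0.666 kΩ

The divider ratio is R2/(R1+R2) = 2.83/8.61 = 0.3287.
So R2 = R1 · V_out/(V_s − V_out) = 1.36 × 2.83/(8.61 − 2.83) = 1.36 × 0.4896 = 0.6659 kΩ.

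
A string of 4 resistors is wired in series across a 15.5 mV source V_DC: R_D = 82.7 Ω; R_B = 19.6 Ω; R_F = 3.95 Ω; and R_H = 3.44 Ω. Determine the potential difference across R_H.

V ≈ 0.486 mV

ΣR = 82.7 + 19.6 + 3.95 + 3.44 = 109.7 Ω.
By the voltage-divider rule, V = 15.5 × 3.440/109.7 = 0.4861 mV.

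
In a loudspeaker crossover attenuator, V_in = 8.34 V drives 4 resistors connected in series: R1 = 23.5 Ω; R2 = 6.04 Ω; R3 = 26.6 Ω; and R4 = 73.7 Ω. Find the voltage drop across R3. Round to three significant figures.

Total series resistance ΣR = 23.5 + 6.04 + 26.6 + 73.7 = 129.8 Ω.
Voltage divider: V = V_in · (26.60 / 129.8) = 8.34 × 0.2049 = 1.709 V.

V ≈ 1.71 V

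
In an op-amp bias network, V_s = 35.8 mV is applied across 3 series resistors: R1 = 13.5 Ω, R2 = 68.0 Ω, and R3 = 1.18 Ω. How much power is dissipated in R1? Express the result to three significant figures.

ΣR = 82.68 Ω → I = 35.8/82.68 = 0.4330 mA.
P = I²R = 0.1875 × 13.5 = 2.531 µW.

P ≈ 2.53 µW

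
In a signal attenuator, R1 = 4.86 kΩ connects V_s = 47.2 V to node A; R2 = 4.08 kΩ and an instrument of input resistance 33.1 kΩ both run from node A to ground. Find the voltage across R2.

V_out ≈ 20.2 V

The load sits in parallel with R2, giving an effective lower resistance R2' = R2·R_L/(R2+R_L) = 3.632 kΩ.
Now apply the divider: V_out = 47.2 × 0.4277 = 20.19 V.
(Unloaded it would be 21.5 V; the load pulls it down.)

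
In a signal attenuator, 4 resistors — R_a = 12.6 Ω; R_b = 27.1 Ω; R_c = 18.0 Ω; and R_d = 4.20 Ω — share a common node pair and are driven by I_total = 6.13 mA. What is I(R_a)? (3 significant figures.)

Conductances: ΣG = 1/12.6 + 1/27.1 + 1/18.0 + 1/4.20 = 0.4099 (1/Ω).
By the current-divider rule, I = I_total · G_k/ΣG = 6.13 × 0.1936 = 1.187 mA.

I ≈ 1.19 mA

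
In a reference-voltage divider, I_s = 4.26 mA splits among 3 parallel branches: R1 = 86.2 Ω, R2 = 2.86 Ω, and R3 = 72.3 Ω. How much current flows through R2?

ΣG = 1/86.2 + 1/2.86 + 1/72.3 = 0.3751.
R2 takes the fraction G_k/ΣG = 0.3497/0.3751 = 0.9322, so I = 4.26 × 0.9322 = 3.971 mA.

I ≈ 3.97 mA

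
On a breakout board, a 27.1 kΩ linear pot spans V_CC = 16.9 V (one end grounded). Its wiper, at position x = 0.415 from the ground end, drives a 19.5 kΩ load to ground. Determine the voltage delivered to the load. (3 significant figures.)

The pot divides into 15.85 kΩ above the wiper and 11.25 kΩ below.
Lower segment in parallel with the load: 11.25 ‖ 19.5 = 7.133 kΩ.
V_out = 16.9 × 7.133/(15.85 + 7.133) = 5.244 V.

V_out ≈ 5.24 V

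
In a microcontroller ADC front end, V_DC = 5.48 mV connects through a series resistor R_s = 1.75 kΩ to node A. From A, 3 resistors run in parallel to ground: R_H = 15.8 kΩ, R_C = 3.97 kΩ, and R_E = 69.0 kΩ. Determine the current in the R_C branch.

Combine the parallel branches: R_p = (1/15.8 + 1/3.97 + 1/69.0)⁻¹ = 3.033 kΩ.
V_A = 5.48 × 3.033/4.783 = 3.475 mV.
I(R_C) = V_A / R_C = 3.475/3.97 = 0.8753 µA.
(Equivalently: I_total = 1.146 µA, then current-divider fraction G_k/ΣG = 0.7641.)

I ≈ 0.875 µA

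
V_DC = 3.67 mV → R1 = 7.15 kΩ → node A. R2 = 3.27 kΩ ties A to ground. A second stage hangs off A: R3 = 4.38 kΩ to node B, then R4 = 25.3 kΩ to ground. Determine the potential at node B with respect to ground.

V_B ≈ 0.913 mV

Node A sees R2 in parallel with the series input of stage 2, R3 + R4 = 29.68 kΩ.
R2 ‖ (R3+R4) = 2.945 kΩ.
So V_A = 3.67 × 0.2918 = 1.071 mV.
Then the unloaded second divider: V_B = V_A × R4/(R3+R4) = 1.071 × 0.8524 = 0.9128 mV.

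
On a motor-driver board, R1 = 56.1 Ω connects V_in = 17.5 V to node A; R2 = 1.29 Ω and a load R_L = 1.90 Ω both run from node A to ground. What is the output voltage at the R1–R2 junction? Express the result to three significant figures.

V_out ≈ 0.236 V

The load sits in parallel with R2, giving an effective lower resistance R2' = R2·R_L/(R2+R_L) = 0.7683 Ω.
Then V_out = V_in · R2'/(R1 + R2') = 17.5 × 0.7683/56.87 = 0.2364 V.
(Unloaded it would be 0.393 V; the load pulls it down.)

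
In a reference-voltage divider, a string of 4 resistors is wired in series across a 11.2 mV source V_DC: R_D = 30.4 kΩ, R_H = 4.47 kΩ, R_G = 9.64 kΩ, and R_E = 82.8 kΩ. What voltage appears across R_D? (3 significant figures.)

V ≈ 2.67 mV

Total series resistance ΣR = 30.4 + 4.47 + 9.64 + 82.8 = 127.3 kΩ.
By the voltage-divider rule, V = 11.2 × 30.40/127.3 = 2.674 mV.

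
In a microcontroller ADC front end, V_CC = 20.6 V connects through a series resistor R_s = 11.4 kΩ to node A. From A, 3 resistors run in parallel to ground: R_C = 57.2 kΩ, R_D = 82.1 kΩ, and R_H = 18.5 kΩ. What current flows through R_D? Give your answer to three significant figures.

I ≈ 0.128 mA

Equivalent of the parallel group: R_p = 11.95 kΩ.
V_A = 20.6 × 11.95/23.35 = 10.54 V.
Branch current I = V_A/R_D = 10.54/82.1 = 0.1284 mA.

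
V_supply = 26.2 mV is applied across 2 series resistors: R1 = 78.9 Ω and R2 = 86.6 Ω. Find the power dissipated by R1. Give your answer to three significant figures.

ΣR = 165.5 Ω → I = 26.2/165.5 = 0.1583 mA.
P = I²R = 0.02506 × 78.9 = 1.977 µW.

P ≈ 1.98 µW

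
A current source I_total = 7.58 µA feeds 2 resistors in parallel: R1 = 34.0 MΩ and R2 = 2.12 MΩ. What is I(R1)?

For two parallel branches, I_k = I_total · (other R)/(sum of R).
I(R1) = 7.58 × 2.12/(34.0 + 2.12) = 7.58 × 0.05869 = 0.4449 µA.

I ≈ 0.445 µA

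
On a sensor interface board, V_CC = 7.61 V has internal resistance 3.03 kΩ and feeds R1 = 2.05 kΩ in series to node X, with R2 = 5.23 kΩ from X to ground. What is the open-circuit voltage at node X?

R1' = 3.03 + 2.05 = 5.080 kΩ (source resistance + R1).
Open-circuit (no load on X): V_th = V_CC · R2/(R1' + R2) = 7.61 × 5.23/(5.080 + 5.23) = 3.860 V.

V_th ≈ 3.86 V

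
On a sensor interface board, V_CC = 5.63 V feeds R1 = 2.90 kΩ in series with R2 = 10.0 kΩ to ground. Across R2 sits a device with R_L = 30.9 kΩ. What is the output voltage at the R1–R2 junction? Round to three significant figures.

V_out ≈ 4.07 V

R2 ‖ R_L = (10.0 × 30.9)/(10.0 + 30.9) = 7.555 kΩ.
Now apply the divider: V_out = 5.63 × 0.7226 = 4.068 V.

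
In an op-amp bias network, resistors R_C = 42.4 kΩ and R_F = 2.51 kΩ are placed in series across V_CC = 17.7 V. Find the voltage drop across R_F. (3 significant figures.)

V ≈ 0.989 V

ΣR = 42.4 + 2.51 = 44.91 kΩ.
Voltage divider: V = V_CC · (2.510 / 44.91) = 17.7 × 0.05589 = 0.9892 V.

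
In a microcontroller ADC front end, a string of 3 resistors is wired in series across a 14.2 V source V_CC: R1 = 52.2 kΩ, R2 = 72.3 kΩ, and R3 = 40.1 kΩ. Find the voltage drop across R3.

Total series resistance ΣR = 52.2 + 72.3 + 40.1 = 164.6 kΩ.
By the voltage-divider rule, V = 14.2 × 40.10/164.6 = 3.459 V.

V ≈ 3.46 V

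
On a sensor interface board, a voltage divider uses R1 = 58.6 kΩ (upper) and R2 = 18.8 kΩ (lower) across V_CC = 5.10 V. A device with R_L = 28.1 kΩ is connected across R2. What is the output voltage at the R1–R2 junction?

R2 ‖ R_L = (18.8 × 28.1)/(18.8 + 28.1) = 11.26 kΩ.
Then V_out = V_CC · R2'/(R1 + R2') = 5.10 × 11.26/69.86 = 0.8223 V.
(Unloaded it would be 1.24 V; the load pulls it down.)

V_out ≈ 0.822 V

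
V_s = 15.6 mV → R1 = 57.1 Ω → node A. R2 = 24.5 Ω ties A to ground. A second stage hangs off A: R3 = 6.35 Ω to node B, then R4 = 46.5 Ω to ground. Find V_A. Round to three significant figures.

Node A sees R2 in parallel with the series input of stage 2, R3 + R4 = 52.85 Ω.
R2 ‖ (R3+R4) = 16.74 Ω.
So V_A = 15.6 × 0.2267 = 3.537 mV.

V_A ≈ 3.54 mV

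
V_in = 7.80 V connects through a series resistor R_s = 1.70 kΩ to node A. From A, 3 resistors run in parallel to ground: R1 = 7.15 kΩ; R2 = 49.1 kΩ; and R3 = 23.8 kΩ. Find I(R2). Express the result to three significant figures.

Equivalent of the parallel group: R_p = 4.945 kΩ.
Node voltage V_A = V_in · R_p/(R_s + R_p) = 7.80 × 0.7442 = 5.804 V.
I(R2) = V_A / R2 = 5.804/49.1 = 0.1182 mA.

I ≈ 0.118 mA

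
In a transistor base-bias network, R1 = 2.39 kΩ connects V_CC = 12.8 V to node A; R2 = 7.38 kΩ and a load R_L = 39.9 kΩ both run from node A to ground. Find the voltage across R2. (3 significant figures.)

V_out ≈ 9.25 V

The load sits in parallel with R2, giving an effective lower resistance R2' = R2·R_L/(R2+R_L) = 6.228 kΩ.
Now apply the divider: V_out = 12.8 × 0.7227 = 9.250 V.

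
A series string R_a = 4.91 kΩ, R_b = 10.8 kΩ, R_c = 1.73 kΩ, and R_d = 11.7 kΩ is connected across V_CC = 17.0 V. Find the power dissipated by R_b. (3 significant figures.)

P ≈ 3.68 mW

ΣR = 29.14 kΩ → I = 17.0/29.14 = 0.5834 mA.
V(R_b) = I·R = 6.301 V; P = V·I = 6.301 × 0.5834 = 3.676 mW.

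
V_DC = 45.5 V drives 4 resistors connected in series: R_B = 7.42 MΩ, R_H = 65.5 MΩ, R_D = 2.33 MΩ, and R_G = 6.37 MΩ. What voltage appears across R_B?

Series total: ΣR = 7.42 + 65.5 + 2.33 + 6.37 = 81.62 MΩ.
V = V_DC · R/ΣR = 45.5 × 0.09091 = 4.136 V.

V ≈ 4.14 V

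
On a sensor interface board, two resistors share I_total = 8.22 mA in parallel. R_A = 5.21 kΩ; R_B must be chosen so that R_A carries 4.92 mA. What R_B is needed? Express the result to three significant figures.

R_B ≈ 7.77 kΩ

The fraction through R_A equals R_B/(R_A+R_B).
With f = 0.5985, R_B = R_A · f/(1−f) = 5.21 × 1.491 = 7.768 kΩ.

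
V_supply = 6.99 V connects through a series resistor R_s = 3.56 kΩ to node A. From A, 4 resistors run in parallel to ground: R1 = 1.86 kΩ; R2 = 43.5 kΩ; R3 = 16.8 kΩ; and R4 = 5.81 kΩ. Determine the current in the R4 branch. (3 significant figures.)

Parallel bank: R_p = 1/(1/1.86 + 1/43.5 + 1/16.8 + 1/5.81) = 1.262 kΩ.
V_A = 6.99 × 1.262/4.822 = 1.830 V.
Branch current I = V_A/R4 = 1.830/5.81 = 0.3149 mA.
(Check via current divider: I_total = 1.450 mA; share G_k/ΣG = 0.2172 → same result.)

I ≈ 0.315 mA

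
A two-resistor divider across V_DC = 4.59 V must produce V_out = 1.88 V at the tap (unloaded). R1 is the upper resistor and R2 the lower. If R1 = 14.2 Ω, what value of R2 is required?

R2 ≈ 9.85 Ω

V_out/V_DC = R2/(R1+R2) = 0.4096.
So R2 = R1 · V_out/(V_DC − V_out) = 14.2 × 1.88/(4.59 − 1.88) = 14.2 × 0.6937 = 9.851 Ω.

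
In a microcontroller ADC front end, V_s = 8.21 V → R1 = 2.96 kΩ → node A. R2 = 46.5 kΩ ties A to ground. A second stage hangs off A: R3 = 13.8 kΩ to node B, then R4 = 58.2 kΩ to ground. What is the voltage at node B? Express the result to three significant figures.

Looking into the second stage from A: R3 + R4 = 72.00 kΩ appears in parallel with R2.
R2 ‖ (R3+R4) = 28.25 kΩ.
So V_A = 8.21 × 0.9052 = 7.431 V.
Then the unloaded second divider: V_B = V_A × R4/(R3+R4) = 7.431 × 0.8083 = 6.007 V.

V_B ≈ 6.01 V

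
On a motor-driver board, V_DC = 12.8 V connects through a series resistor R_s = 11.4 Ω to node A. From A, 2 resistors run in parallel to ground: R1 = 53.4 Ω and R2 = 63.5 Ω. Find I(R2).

I ≈ 0.145 A

Combine the parallel branches: R_p = (1/53.4 + 1/63.5)⁻¹ = 29.01 Ω.
V_A by voltage divider: V_A = 12.8 × 29.01/(11.4 + 29.01) = 9.189 V.
I(R2) = V_A / R2 = 9.189/63.5 = 0.1447 A.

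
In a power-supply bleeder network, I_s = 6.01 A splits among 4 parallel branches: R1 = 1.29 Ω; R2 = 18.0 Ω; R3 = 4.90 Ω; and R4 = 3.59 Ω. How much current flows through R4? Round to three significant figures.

ΣG = 1/1.29 + 1/18.0 + 1/4.90 + 1/3.59 = 1.313.
Current divider: I(R4) = I_s · G_k/ΣG = 6.01 × (0.2786/1.313) = 6.01 × 0.2121 = 1.275 A.

I ≈ 1.27 A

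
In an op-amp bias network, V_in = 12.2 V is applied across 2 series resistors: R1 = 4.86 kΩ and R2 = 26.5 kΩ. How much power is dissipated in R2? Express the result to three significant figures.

P ≈ 4.01 mW

The common current is I = 12.2/31.36 = 0.3890 mA.
P = I²R = 0.1513 × 26.5 = 4.011 mW.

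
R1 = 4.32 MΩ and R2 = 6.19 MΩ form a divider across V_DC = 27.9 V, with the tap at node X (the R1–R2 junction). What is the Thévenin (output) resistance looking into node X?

With V_DC suppressed (replaced by a short), R_th = R1 ‖ R2 = (4.320 × 6.19)/(4.320 + 6.19) = 2.544 MΩ.

R_th ≈ 2.54 MΩ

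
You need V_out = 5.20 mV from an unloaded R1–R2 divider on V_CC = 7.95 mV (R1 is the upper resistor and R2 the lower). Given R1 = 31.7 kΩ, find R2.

V_out/V_CC = R2/(R1+R2) = 0.6541.
R2 = R1 · 0.6541/(1 − 0.6541) = 59.94 kΩ.

R2 ≈ 59.9 kΩ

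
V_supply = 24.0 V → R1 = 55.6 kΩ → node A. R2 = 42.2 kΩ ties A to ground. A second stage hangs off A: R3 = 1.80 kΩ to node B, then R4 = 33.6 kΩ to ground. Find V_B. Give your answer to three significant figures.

V_B ≈ 5.86 V

Node A sees R2 in parallel with the series input of stage 2, R3 + R4 = 35.40 kΩ.
R2 ‖ (R3+R4) = 19.25 kΩ.
V_A = 24.0 × 19.25/(55.6 + 19.25) = 6.173 V.
V_B = V_A × 0.9492 = 5.859 V.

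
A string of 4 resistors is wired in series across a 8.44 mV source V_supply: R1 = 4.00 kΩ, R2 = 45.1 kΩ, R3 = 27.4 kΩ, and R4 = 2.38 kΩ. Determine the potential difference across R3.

V ≈ 2.93 mV

Series total: ΣR = 4.00 + 45.1 + 27.4 + 2.38 = 78.88 kΩ.
Voltage divider: V = V_supply · (27.40 / 78.88) = 8.44 × 0.3474 = 2.932 mV.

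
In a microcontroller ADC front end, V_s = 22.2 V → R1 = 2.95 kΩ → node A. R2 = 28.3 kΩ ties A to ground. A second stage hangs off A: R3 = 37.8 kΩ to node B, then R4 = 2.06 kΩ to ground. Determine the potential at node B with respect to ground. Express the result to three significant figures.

Node A sees R2 in parallel with the series input of stage 2, R3 + R4 = 39.86 kΩ.
Effective lower resistance at A: R2 ‖ 39.86 = 16.55 kΩ.
So V_A = 22.2 × 0.8487 = 18.84 V.
Then the unloaded second divider: V_B = V_A × R4/(R3+R4) = 18.84 × 0.05168 = 0.9737 V.

V_B ≈ 0.974 V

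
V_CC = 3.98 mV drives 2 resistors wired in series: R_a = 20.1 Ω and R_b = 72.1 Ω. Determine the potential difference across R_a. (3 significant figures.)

ΣR = 20.1 + 72.1 = 92.20 Ω.
V = V_CC · R/ΣR = 3.98 × 0.2180 = 0.8677 mV.

V ≈ 0.868 mV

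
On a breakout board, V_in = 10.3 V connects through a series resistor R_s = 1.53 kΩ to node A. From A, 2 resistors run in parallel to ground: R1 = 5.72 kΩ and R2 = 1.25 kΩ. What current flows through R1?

Combine the parallel branches: R_p = (1/5.72 + 1/1.25)⁻¹ = 1.026 kΩ.
Node voltage V_A = V_in · R_p/(R_s + R_p) = 10.3 × 0.4014 = 4.134 V.
Branch current I = V_A/R1 = 4.134/5.72 = 0.7227 mA.

I ≈ 0.723 mA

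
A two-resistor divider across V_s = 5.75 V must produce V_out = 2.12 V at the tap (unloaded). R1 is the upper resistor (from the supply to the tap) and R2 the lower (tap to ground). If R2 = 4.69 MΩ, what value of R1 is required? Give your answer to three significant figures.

R1 ≈ 8.03 MΩ

Required fraction k = V_out/V_s = 0.3687.
So R1 = R2 · (V_s/V_out − 1) = 4.69 × (5.75/2.12 − 1) = 4.69 × 1.712 = 8.031 MΩ.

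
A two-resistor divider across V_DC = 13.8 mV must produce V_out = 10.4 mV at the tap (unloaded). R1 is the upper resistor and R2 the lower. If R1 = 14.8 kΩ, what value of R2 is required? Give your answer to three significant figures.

R2 ≈ 45.3 kΩ

V_out/V_DC = R2/(R1+R2) = 0.7536.
So R2 = R1 · V_out/(V_DC − V_out) = 14.8 × 10.4/(13.8 − 10.4) = 14.8 × 3.059 = 45.27 kΩ.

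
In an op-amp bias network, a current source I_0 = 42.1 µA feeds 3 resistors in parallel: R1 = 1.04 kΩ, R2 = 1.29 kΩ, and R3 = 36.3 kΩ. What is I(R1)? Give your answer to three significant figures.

Total conductance ΣG = 1/1.04 + 1/1.29 + 1/36.3 = 1.764 (units of 1/kΩ).
By the current-divider rule, I = I_0 · G_k/ΣG = 42.1 × 0.5450 = 22.94 µA.

I ≈ 22.9 µA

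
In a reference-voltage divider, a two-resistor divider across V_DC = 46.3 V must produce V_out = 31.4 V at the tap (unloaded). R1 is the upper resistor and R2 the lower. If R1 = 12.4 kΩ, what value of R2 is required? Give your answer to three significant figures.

The divider ratio is R2/(R1+R2) = 31.4/46.3 = 0.6782.
Rearranging, R2 = R1·k/(1−k) = 12.4 × 2.107 = 26.13 kΩ.

R2 ≈ 26.1 kΩ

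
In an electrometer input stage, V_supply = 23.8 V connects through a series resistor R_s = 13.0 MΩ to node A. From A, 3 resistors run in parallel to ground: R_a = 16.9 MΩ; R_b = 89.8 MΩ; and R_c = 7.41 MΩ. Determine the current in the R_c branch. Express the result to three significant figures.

Equivalent of the parallel group: R_p = 4.872 MΩ.
Node voltage V_A = V_supply · R_p/(R_s + R_p) = 23.8 × 0.2726 = 6.488 V.
I(R_c) = V_A / R_c = 6.488/7.41 = 0.8756 µA.

I ≈ 0.876 µA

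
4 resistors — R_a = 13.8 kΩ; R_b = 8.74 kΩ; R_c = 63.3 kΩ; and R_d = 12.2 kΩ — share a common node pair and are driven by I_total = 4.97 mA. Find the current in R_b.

Conductances: ΣG = 1/13.8 + 1/8.74 + 1/63.3 + 1/12.2 = 0.2846 (1/kΩ).
R_b takes the fraction G_k/ΣG = 0.1144/0.2846 = 0.4020, so I = 4.97 × 0.4020 = 1.998 mA.

I ≈ 2.00 mA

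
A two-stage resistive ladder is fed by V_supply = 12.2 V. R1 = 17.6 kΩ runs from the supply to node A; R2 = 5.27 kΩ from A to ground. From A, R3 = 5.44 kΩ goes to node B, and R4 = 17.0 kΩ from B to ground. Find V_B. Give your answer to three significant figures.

Looking into the second stage from A: R3 + R4 = 22.44 kΩ appears in parallel with R2.
R2 ‖ (R3+R4) = 4.268 kΩ.
So V_A = 12.2 × 0.1952 = 2.381 V.
V_B = V_A × 0.7576 = 1.804 V.

V_B ≈ 1.80 V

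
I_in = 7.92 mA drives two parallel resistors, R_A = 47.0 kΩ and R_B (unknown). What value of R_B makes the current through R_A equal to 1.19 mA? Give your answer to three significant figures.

In a two-way split, I_A/I_in = R_B/(R_A + R_B).
With f = 0.1503, R_B = R_A · f/(1−f) = 47.0 × 0.1768 = 8.311 kΩ.

R_B ≈ 8.31 kΩ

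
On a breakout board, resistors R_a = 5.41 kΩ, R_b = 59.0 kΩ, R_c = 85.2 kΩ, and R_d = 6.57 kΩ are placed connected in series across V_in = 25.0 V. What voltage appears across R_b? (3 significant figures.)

Series total: ΣR = 5.41 + 59.0 + 85.2 + 6.57 = 156.2 kΩ.
Voltage divider: V = V_in · (59.00 / 156.2) = 25.0 × 0.3778 = 9.444 V.

V ≈ 9.44 V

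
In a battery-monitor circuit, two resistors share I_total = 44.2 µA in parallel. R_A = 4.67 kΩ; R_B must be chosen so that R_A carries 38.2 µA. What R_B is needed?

The fraction through R_A equals R_B/(R_A+R_B).
With f = 0.8643, R_B = R_A · f/(1−f) = 4.67 × 6.367 = 29.73 kΩ.

R_B ≈ 29.7 kΩ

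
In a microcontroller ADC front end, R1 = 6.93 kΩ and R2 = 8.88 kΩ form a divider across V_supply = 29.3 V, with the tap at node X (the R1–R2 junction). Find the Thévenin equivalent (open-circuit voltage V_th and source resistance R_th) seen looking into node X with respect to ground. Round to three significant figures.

V_th ≈ 16.5 V, R_th ≈ 3.89 kΩ

With X open, the divider is unloaded: V_th = 29.3 × 8.88/15.81 = 16.46 V.
Zeroing V_supply shorts the top of R1 to ground, so R_th = R1 ‖ R2 = 3.892 kΩ.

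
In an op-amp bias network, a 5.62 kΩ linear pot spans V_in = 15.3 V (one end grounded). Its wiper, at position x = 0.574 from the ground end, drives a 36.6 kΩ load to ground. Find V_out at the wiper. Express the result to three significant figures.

The pot divides into 2.394 kΩ above the wiper and 3.226 kΩ below.
(x·R_p) ‖ R_L = 2.965 kΩ.
Then V_out = V_in · 2.965/(2.394 + 2.965) = 8.464 V.

V_out ≈ 8.46 V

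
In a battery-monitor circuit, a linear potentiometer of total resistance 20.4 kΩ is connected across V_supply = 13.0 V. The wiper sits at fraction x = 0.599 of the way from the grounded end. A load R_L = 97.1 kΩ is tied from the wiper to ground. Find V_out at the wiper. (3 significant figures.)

Lower segment x·R_p = 12.22 kΩ; upper segment (1−x)·R_p = 8.180 kΩ.
R_L loads the lower segment: effective lower R = 10.85 kΩ.
Then V_out = V_supply · 10.85/(8.180 + 10.85) = 7.413 V.

V_out ≈ 7.41 V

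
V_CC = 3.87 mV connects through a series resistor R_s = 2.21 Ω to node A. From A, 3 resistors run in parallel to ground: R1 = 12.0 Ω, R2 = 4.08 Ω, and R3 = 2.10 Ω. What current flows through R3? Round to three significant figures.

Parallel bank: R_p = 1/(1/12.0 + 1/4.08 + 1/2.10) = 1.243 Ω.
V_A = 3.87 × 1.243/3.453 = 1.393 mV.
Branch current I = V_A/R3 = 1.393/2.10 = 0.6633 mA.

I ≈ 0.663 mA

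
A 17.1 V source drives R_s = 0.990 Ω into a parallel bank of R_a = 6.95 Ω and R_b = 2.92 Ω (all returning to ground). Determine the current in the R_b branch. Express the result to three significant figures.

Equivalent of the parallel group: R_p = 2.056 Ω.
V_A by voltage divider: V_A = 17.1 × 2.056/(0.990 + 2.056) = 11.54 V.
Branch current I = V_A/R_b = 11.54/2.92 = 3.953 A.

I ≈ 3.95 A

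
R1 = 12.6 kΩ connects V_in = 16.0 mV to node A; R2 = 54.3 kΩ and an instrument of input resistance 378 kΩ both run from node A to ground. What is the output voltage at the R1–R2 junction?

V_out ≈ 12.6 mV

The load sits in parallel with R2, giving an effective lower resistance R2' = R2·R_L/(R2+R_L) = 47.48 kΩ.
Now apply the divider: V_out = 16.0 × 0.7903 = 12.64 mV.
(Unloaded it would be 13.0 mV; the load pulls it down.)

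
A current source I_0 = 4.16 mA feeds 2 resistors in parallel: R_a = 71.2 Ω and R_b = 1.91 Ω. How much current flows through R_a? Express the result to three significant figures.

I ≈ 0.109 mA

For two parallel branches, I_k = I_0 · (other R)/(sum of R).
I(R_a) = 4.16 × 1.91/(71.2 + 1.91) = 4.16 × 0.02613 = 0.1087 mA.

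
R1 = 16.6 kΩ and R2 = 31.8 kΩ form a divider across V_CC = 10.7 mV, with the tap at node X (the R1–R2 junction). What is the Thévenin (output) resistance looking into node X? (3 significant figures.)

R_th ≈ 10.9 kΩ

With V_CC suppressed (replaced by a short), R_th = R1 ‖ R2 = (16.60 × 31.8)/(16.60 + 31.8) = 10.91 kΩ.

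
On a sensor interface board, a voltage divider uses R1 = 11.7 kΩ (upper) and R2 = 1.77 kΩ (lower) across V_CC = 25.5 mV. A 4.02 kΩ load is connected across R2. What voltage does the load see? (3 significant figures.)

First combine the lower leg with the load: R2 ‖ R_L = 1.229 kΩ.
Now apply the divider: V_out = 25.5 × 0.09505 = 2.424 mV.

V_out ≈ 2.42 mV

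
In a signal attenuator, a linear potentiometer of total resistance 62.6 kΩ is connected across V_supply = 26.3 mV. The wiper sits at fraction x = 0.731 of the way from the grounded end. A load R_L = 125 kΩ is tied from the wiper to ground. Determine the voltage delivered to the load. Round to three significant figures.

The pot divides into 16.84 kΩ above the wiper and 45.76 kΩ below.
(x·R_p) ‖ R_L = 33.50 kΩ.
Then V_out = V_supply · 33.50/(16.84 + 33.50) = 17.50 mV.

V_out ≈ 17.5 mV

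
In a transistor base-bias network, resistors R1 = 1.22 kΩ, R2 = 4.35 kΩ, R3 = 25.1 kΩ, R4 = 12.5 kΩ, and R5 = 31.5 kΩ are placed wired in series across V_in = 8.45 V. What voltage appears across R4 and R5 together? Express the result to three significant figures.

V ≈ 4.98 V

ΣR = 1.22 + 4.35 + 25.1 + 12.5 + 31.5 = 74.67 kΩ.
R_{R4..R5} = 12.5 + 31.5 = 44.00 kΩ.
V = V_in · R/ΣR = 8.45 × 0.5893 = 4.979 V.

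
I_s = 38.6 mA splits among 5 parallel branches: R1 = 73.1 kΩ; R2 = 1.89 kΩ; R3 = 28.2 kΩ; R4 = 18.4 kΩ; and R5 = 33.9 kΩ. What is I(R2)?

I ≈ 30.8 mA

Conductances: ΣG = 1/73.1 + 1/1.89 + 1/28.2 + 1/18.4 + 1/33.9 = 0.6621 (1/kΩ).
By the current-divider rule, I = I_s · G_k/ΣG = 38.6 × 0.7991 = 30.85 mA.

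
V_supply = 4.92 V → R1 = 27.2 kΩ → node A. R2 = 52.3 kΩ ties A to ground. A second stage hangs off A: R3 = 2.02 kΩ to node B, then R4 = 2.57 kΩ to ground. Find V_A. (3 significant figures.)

The second stage (R3 + R4 = 4.590 kΩ) loads node A in parallel with R2.
Effective lower resistance at A: R2 ‖ 4.590 = 4.220 kΩ.
So V_A = 4.92 × 0.1343 = 0.6608 V.

V_A ≈ 0.661 V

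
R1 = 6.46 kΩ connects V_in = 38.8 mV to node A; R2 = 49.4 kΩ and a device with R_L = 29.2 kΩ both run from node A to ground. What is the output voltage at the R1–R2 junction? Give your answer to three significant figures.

The load sits in parallel with R2, giving an effective lower resistance R2' = R2·R_L/(R2+R_L) = 18.35 kΩ.
Then V_out = V_in · R2'/(R1 + R2') = 38.8 × 18.35/24.81 = 28.70 mV.
(Unloaded it would be 34.3 mV; the load pulls it down.)

V_out ≈ 28.7 mV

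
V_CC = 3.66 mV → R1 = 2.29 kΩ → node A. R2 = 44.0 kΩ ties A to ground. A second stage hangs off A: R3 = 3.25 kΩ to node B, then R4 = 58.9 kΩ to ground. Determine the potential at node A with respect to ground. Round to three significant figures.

Looking into the second stage from A: R3 + R4 = 62.15 kΩ appears in parallel with R2.
R2 ‖ (R3+R4) = 25.76 kΩ.
V_A = 3.66 × 25.76/(2.29 + 25.76) = 3.361 mV.

V_A ≈ 3.36 mV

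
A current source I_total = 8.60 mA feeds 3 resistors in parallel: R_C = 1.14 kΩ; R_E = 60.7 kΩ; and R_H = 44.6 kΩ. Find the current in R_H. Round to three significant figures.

Total conductance ΣG = 1/1.14 + 1/60.7 + 1/44.6 = 0.9161 (units of 1/kΩ).
R_H takes the fraction G_k/ΣG = 0.02242/0.9161 = 0.02448, so I = 8.60 × 0.02448 = 0.2105 mA.

I ≈ 0.210 mA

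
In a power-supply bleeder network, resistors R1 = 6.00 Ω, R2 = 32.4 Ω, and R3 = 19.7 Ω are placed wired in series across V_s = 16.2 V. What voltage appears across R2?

V ≈ 9.03 V

Total series resistance ΣR = 6.00 + 32.4 + 19.7 = 58.10 Ω.
By the voltage-divider rule, V = 16.2 × 32.40/58.10 = 9.034 V.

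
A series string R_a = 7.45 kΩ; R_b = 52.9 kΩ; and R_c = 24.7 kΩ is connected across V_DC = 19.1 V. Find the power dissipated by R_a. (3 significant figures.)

The common current is I = 19.1/85.05 = 0.2246 mA.
P = I²R = 0.05043 × 7.45 = 0.3757 mW.

P ≈ 0.376 mW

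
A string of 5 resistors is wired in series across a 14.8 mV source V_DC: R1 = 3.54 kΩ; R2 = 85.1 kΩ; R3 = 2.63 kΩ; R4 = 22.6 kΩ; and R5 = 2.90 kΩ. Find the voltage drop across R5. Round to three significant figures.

V ≈ 0.368 mV

ΣR = 3.54 + 85.1 + 2.63 + 22.6 + 2.90 = 116.8 kΩ.
Voltage divider: V = V_DC · (2.900 / 116.8) = 14.8 × 0.02484 = 0.3676 mV.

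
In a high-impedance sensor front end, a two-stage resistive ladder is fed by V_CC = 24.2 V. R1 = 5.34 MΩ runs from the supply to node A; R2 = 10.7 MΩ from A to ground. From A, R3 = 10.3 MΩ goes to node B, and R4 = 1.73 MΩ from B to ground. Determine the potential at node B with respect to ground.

V_B ≈ 1.79 V

Node A sees R2 in parallel with the series input of stage 2, R3 + R4 = 12.03 MΩ.
R2 ‖ (R3+R4) = 5.663 MΩ.
So V_A = 24.2 × 0.5147 = 12.46 V.
Stage 2 is unloaded, so V_B = V_A · R4/(R3+R4) = 12.46 × 1.73/12.03 = 1.791 V.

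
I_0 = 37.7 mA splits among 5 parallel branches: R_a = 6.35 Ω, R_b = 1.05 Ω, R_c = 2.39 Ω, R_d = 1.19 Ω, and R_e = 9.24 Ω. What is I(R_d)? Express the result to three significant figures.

ΣG = 1/6.35 + 1/1.05 + 1/2.39 + 1/1.19 + 1/9.24 = 2.477.
R_d takes the fraction G_k/ΣG = 0.8403/2.477 = 0.3393, so I = 37.7 × 0.3393 = 12.79 mA.

I ≈ 12.8 mA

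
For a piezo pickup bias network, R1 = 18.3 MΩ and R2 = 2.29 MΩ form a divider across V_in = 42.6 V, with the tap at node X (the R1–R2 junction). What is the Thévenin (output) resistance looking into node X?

Looking into X with the source shorted: R_th = R1·R2/(R1+R2) = 18.30 × 2.29/20.59 = 2.035 MΩ.

R_th ≈ 2.04 MΩ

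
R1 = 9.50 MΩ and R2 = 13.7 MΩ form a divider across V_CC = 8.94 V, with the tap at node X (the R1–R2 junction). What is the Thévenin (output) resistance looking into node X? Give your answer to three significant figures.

R_th ≈ 5.61 MΩ

Zeroing V_CC shorts the top of R1 to ground, so R_th = R1 ‖ R2 = 5.610 MΩ.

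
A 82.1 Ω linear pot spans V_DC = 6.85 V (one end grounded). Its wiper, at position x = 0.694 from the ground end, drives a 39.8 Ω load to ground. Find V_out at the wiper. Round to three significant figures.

V_out ≈ 3.31 V

Split the track: R_lower = x·R_p = 56.98 Ω, R_upper = (1−x)·R_p = 25.12 Ω.
R_L loads the lower segment: effective lower R = 23.43 Ω.
Then V_out = V_DC · 23.43/(25.12 + 23.43) = 3.306 V.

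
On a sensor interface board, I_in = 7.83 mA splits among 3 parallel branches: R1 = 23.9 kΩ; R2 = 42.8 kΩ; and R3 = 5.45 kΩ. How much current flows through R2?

Total conductance ΣG = 1/23.9 + 1/42.8 + 1/5.45 = 0.2487 (units of 1/kΩ).
Current divider: I(R2) = I_in · G_k/ΣG = 7.83 × (0.02336/0.2487) = 7.83 × 0.09395 = 0.7356 mA.

I ≈ 0.736 mA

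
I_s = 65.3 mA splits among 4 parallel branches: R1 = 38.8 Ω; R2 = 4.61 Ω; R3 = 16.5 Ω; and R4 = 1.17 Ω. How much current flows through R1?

Conductances: ΣG = 1/38.8 + 1/4.61 + 1/16.5 + 1/1.17 = 1.158 (1/Ω).
Current divider: I(R1) = I_s · G_k/ΣG = 65.3 × (0.02577/1.158) = 65.3 × 0.02226 = 1.453 mA.

I ≈ 1.45 mA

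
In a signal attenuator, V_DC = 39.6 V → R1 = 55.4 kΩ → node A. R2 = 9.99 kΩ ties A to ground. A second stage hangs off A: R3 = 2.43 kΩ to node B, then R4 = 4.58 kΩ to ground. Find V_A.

V_A ≈ 2.74 V

Node A sees R2 in parallel with the series input of stage 2, R3 + R4 = 7.010 kΩ.
R2 ‖ (R3+R4) = 4.119 kΩ.
So V_A = 39.6 × 0.06921 = 2.741 V.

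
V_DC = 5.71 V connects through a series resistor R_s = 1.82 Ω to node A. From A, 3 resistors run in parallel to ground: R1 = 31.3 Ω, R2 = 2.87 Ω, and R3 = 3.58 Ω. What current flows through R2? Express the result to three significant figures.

Combine the parallel branches: R_p = (1/31.3 + 1/2.87 + 1/3.58)⁻¹ = 1.516 Ω.
V_A by voltage divider: V_A = 5.71 × 1.516/(1.82 + 1.516) = 2.595 V.
I(R2) = V_A / R2 = 2.595/2.87 = 0.9041 A.

I ≈ 0.904 A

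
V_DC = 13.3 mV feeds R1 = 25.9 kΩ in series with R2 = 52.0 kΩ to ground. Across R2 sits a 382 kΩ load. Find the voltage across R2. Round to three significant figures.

V_out ≈ 8.49 mV

R2 ‖ R_L = (52.0 × 382)/(52.0 + 382) = 45.77 kΩ.
Now apply the divider: V_out = 13.3 × 0.6386 = 8.494 mV.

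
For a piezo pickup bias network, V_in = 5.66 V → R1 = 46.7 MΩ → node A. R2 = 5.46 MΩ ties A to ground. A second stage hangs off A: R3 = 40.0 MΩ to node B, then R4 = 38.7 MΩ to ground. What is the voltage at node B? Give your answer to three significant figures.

V_B ≈ 0.274 V

The second stage (R3 + R4 = 78.70 MΩ) loads node A in parallel with R2.
Effective lower resistance at A: R2 ‖ 78.70 = 5.106 MΩ.
First divider: V_A = V_in · 5.106/(46.7 + 5.106) = 0.5578 V.
V_B = V_A × 0.4917 = 0.2743 V.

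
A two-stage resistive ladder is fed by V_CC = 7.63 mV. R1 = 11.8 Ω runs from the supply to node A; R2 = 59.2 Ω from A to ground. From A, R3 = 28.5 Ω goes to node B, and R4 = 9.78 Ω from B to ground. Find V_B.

V_B ≈ 1.29 mV

Node A sees R2 in parallel with the series input of stage 2, R3 + R4 = 38.28 Ω.
R2 ‖ (R3+R4) = 23.25 Ω.
So V_A = 7.63 × 0.6633 = 5.061 mV.
Stage 2 is unloaded, so V_B = V_A · R4/(R3+R4) = 5.061 × 9.78/38.28 = 1.293 mV.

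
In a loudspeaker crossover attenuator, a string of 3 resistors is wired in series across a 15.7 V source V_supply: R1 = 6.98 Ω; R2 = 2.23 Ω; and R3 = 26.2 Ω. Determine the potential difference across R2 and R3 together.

ΣR = 6.98 + 2.23 + 26.2 = 35.41 Ω.
R_{R2..R3} = 2.23 + 26.2 = 28.43 Ω.
V = V_supply · R/ΣR = 15.7 × 0.8029 = 12.61 V.

V ≈ 12.6 V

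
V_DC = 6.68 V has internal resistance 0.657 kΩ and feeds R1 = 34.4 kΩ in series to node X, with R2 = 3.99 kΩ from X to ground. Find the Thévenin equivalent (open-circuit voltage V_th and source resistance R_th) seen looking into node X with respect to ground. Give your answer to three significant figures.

V_th ≈ 0.683 V, R_th ≈ 3.58 kΩ

R1' = 0.657 + 34.4 = 35.06 kΩ (source resistance + R1).
V_th is the unloaded tap voltage: V_DC · R2/(R1'+R2) = 6.68 × 0.1022 = 0.6826 V.
Looking into X with the source shorted: R_th = R1'·R2/(R1'+R2) = 35.06 × 3.99/39.05 = 3.582 kΩ.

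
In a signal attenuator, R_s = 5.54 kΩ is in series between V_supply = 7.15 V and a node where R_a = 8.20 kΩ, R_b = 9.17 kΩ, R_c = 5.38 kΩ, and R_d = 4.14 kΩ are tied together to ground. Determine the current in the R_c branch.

I ≈ 0.286 mA

Equivalent of the parallel group: R_p = 1.519 kΩ.
Node voltage V_A = V_supply · R_p/(R_s + R_p) = 7.15 × 0.2152 = 1.538 V.
I(R_c) = V_A / R_c = 1.538/5.38 = 0.2859 mA.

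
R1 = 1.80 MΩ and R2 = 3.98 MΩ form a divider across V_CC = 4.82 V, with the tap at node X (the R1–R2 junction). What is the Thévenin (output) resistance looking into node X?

R_th ≈ 1.24 MΩ

Looking into X with the source shorted: R_th = R1·R2/(R1+R2) = 1.800 × 3.98/5.780 = 1.239 MΩ.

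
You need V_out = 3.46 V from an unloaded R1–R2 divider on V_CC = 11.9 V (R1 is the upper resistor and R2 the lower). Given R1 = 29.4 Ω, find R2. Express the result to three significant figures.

R2 ≈ 12.1 Ω

V_out/V_CC = R2/(R1+R2) = 0.2908.
So R2 = R1 · V_out/(V_CC − V_out) = 29.4 × 3.46/(11.9 − 3.46) = 29.4 × 0.4100 = 12.05 Ω.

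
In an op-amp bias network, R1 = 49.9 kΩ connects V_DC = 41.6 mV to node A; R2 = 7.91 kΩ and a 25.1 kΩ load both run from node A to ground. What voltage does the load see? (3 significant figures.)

R2 ‖ R_L = (7.91 × 25.1)/(7.91 + 25.1) = 6.015 kΩ.
Voltage divider with the loaded lower leg: V_out = 41.6 × 6.015/(49.9 + 6.015) = 41.6 × 0.1076 = 4.475 mV.
(Unloaded it would be 5.69 mV; the load pulls it down.)

V_out ≈ 4.47 mV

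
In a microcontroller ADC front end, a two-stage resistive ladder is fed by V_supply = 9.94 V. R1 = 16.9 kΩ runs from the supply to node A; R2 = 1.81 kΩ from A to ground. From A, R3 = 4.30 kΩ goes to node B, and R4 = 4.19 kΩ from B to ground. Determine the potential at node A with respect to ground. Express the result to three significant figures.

V_A ≈ 0.806 V

Looking into the second stage from A: R3 + R4 = 8.490 kΩ appears in parallel with R2.
Effective lower resistance at A: R2 ‖ 8.490 = 1.492 kΩ.
So V_A = 9.94 × 0.08112 = 0.8063 V.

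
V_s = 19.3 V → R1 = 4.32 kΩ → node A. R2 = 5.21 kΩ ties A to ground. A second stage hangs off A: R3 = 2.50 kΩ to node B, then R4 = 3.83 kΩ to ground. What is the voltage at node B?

Node A sees R2 in parallel with the series input of stage 2, R3 + R4 = 6.330 kΩ.
R2 ‖ (R3+R4) = 2.858 kΩ.
V_A = 19.3 × 2.858/(4.32 + 2.858) = 7.684 V.
V_B = V_A × 0.6051 = 4.649 V.

V_B ≈ 4.65 V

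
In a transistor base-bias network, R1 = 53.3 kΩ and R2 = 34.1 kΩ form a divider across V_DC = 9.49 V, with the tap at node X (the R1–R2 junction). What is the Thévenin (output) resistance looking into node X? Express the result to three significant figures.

R_th ≈ 20.8 kΩ

Zeroing V_DC shorts the top of R1 to ground, so R_th = R1 ‖ R2 = 20.80 kΩ.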